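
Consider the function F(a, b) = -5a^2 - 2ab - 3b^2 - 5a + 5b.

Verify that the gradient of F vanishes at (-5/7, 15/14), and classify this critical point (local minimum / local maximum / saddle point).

local maximum

∇F = (-10a - 2b - 5, -2a - 6b + 5); substituting (-5/7, 15/14) gives ∇F = (0, 0), so (-5/7, 15/14) is indeed a critical point.
The Hessian of F is constant: H = [[-10, -2], [-2, -6]].
det(H) = (-10)·(-6) − (-2)² = 56.
det(H) > 0 and tr(H) = -16 < 0, so H is negative definite and the point is a local maximum.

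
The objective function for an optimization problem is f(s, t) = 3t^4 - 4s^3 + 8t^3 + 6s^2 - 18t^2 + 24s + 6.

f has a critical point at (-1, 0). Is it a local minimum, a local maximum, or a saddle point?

The mixed partial ∂²f/∂s∂t is 0, so the Hessian at any point is diag(f_ss, f_tt) = diag(12(-2s + 1), 12(3t^2 + 4t - 3)).
At (-1, 0): H = diag(36, -36).
The eigenvalues have opposite signs, so H is indefinite: a saddle point.

saddle point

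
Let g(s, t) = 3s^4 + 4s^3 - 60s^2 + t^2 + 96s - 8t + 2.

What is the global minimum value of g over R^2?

g(s,t) separates as P(s) + Q(t) + 2, so its minimum is min P + min Q + 2.
P'(s) = 12(s - 2)(s - 1)(s + 4) vanishes at s ∈ {-4, 1, 2}; Q'(t) = 2(t - 4) vanishes at t ∈ {4}.
Local minima of P (where P''>0): P(-4)=-832, P(2)=32. Local minima of Q: Q(4)=-16.
So the global minimum of g is P(-4) + Q(4) + 2 = -832 − 16 + 2 = -846, attained at (-4, 4).

-846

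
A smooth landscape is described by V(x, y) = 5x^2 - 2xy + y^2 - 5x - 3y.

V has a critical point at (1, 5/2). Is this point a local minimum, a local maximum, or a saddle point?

The Hessian of V is constant: H = [[10, -2], [-2, 2]].
det(H) = 10·2 − (-2)² = 16.
det(H) > 0 and tr(H) = 12 > 0, so H is positive definite and the point is a local minimum.

local minimum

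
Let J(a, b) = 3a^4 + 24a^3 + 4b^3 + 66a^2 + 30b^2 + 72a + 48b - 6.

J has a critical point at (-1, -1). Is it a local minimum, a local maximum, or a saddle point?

The mixed partial ∂²J/∂a∂b is 0, so the Hessian at any point is diag(J_aa, J_bb) = diag(12(3a^2 + 12a + 11), 12(2b + 5)).
At (-1, -1): H = diag(24, 36).
Both eigenvalues are positive, so H is positive definite: a local minimum.

local minimum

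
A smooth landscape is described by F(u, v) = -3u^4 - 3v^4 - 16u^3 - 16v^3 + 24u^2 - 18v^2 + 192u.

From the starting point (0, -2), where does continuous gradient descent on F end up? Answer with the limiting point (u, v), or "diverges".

(-2, -1)

F is separable, so gradient descent decouples: u follows -∂F/∂u, v follows -∂F/∂v.
∂F/∂u = -12(u - 2)(u + 2)(u + 4); at u=0 this is 192, so u decreases.
∂F/∂v = -12v(v + 1)(v + 3); at v=-2 this is -24, so v increases.
u converges to its nearest critical value -2 (a local min of the u-part); v converges to -1. The iterate converges to (-2, -1).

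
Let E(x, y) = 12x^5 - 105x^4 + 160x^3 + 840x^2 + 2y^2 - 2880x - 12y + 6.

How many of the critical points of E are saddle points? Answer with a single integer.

E separates as a function of x plus a function of y, so ∇E=0 decouples.
∂E/∂x = 60(x - 4)(x - 3)(x - 2)(x + 2) = 0 at x ∈ {-2, 2, 3, 4}; ∂E/∂y = 4(y - 3) = 0 at y ∈ {3}.
The Hessian is diagonal: diag(E_xx, E_yy). Second derivatives: E_xx(-2)=-7200, E_xx(2)=480, E_xx(3)=-300, E_xx(4)=720; E_yy(3)=4.
Saddle points occur where the two diagonal entries have opposite signs: (-2, 3), (3, 3). Count: 2.

2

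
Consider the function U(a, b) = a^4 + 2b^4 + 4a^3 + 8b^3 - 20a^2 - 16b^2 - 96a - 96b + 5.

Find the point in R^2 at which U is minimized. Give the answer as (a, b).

(3, 2)

U(a,b) separates as P(a) + Q(b) + 5, so its minimum is min P + min Q + 5.
P'(a) = 4(a - 3)(a + 2)(a + 4) vanishes at a ∈ {-4, -2, 3}; Q'(b) = 8(b - 2)(b + 2)(b + 3) vanishes at b ∈ {-3, -2, 2}.
Local minima of P (where P''>0): P(-4)=64, P(3)=-279. Local minima of Q: Q(-3)=90, Q(2)=-160.
So the global minimum of U is P(3) + Q(2) + 5 = -279 − 160 + 5 = -434, attained at (3, 2).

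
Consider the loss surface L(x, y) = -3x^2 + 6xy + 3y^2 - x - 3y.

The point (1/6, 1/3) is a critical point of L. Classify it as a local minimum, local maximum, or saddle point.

The Hessian of L is constant: H = [[-6, 6], [6, 6]].
det(H) = (-6)·6 − 6² = -72.
Since det(H) < 0, H is indefinite and the critical point is a saddle point.

saddle point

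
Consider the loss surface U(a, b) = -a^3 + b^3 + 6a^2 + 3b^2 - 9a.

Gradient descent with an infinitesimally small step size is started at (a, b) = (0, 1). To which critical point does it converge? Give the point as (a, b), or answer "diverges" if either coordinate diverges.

(1, 0)

U is separable, so gradient descent decouples: a follows -∂U/∂a, b follows -∂U/∂b.
∂U/∂a = -3(a - 3)(a - 1); at a=0 this is -9, so a increases.
∂U/∂b = 3b(b + 2); at b=1 this is 9, so b decreases.
a converges to its nearest critical value 1 (a local min of the a-part); b converges to 0. The iterate converges to (1, 0).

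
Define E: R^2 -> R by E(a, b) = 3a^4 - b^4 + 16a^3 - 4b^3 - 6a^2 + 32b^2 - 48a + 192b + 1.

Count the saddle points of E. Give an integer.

E separates as a function of a plus a function of b, so ∇E=0 decouples.
∂E/∂a = 12(a - 1)(a + 1)(a + 4) = 0 at a ∈ {-4, -1, 1}; ∂E/∂b = -4(b - 4)(b + 3)(b + 4) = 0 at b ∈ {-4, -3, 4}.
The Hessian is diagonal: diag(E_aa, E_bb). Second derivatives: E_aa(-4)=180, E_aa(-1)=-72, E_aa(1)=120; E_bb(-4)=-32, E_bb(-3)=28, E_bb(4)=-224.
Saddle points occur where the two diagonal entries have opposite signs: (-4, -4), (-4, 4), (-1, -3), (1, -4), (1, 4). Count: 5.

5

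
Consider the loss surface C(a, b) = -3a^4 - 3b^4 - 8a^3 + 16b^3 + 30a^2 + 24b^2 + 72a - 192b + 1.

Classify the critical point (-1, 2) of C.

The mixed partial ∂²C/∂a∂b is 0, so the Hessian at any point is diag(C_aa, C_bb) = diag(12(-3a^2 - 4a + 5), 12(-3b^2 + 8b + 4)).
At (-1, 2): H = diag(72, 96).
Both eigenvalues are positive, so H is positive definite: a local minimum.

local minimum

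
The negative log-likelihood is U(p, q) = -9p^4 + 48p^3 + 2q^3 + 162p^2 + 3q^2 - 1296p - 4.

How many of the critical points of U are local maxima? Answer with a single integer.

U separates as a function of p plus a function of q, so ∇U=0 decouples.
∂U/∂p = -36(p - 4)(p - 3)(p + 3) = 0 at p ∈ {-3, 3, 4}; ∂U/∂q = 6q(q + 1) = 0 at q ∈ {-1, 0}.
The Hessian is diagonal: diag(U_pp, U_qq). Second derivatives: U_pp(-3)=-1512, U_pp(3)=216, U_pp(4)=-252; U_qq(-1)=-6, U_qq(0)=6.
Local maxima occur where both diagonal entries negative: (-3, -1), (4, -1). Count: 2.

2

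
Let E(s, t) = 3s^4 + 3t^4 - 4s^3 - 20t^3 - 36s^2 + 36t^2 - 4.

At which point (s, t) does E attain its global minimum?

(3, 0)

E(s,t) separates as P(s) + Q(t) − 4, so its minimum is min P + min Q − 4.
P'(s) = 12s(s - 3)(s + 2) vanishes at s ∈ {-2, 0, 3}; Q'(t) = 12t(t - 3)(t - 2) vanishes at t ∈ {0, 2, 3}.
Local minima of P (where P''>0): P(-2)=-64, P(3)=-189. Local minima of Q: Q(0)=0, Q(3)=27.
So the global minimum of E is P(3) + Q(0) − 4 = -189 + 0 − 4 = -193, attained at (3, 0).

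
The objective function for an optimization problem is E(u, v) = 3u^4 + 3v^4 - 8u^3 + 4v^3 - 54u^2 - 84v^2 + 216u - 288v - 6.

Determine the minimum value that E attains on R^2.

E(u,v) separates as P(u) + Q(v) − 6, so its minimum is min P + min Q − 6.
P'(u) = 12(u - 3)(u - 2)(u + 3) vanishes at u ∈ {-3, 2, 3}; Q'(v) = 12(v - 4)(v + 2)(v + 3) vanishes at v ∈ {-3, -2, 4}.
Local minima of P (where P''>0): P(-3)=-675, P(3)=189. Local minima of Q: Q(-3)=243, Q(4)=-1472.
So the global minimum of E is P(-3) + Q(4) − 6 = -675 − 1472 − 6 = -2153, attained at (-3, 4).

-2153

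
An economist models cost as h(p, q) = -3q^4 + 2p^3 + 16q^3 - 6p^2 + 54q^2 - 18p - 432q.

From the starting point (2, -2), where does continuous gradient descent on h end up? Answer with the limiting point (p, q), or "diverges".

(3, 3)

h is separable, so gradient descent decouples: p follows -∂h/∂p, q follows -∂h/∂q.
∂h/∂p = 6(p - 3)(p + 1); at p=2 this is -18, so p increases.
∂h/∂q = -12(q - 4)(q - 3)(q + 3); at q=-2 this is -360, so q increases.
p converges to its nearest critical value 3 (a local min of the p-part); q converges to 3. The iterate converges to (3, 3).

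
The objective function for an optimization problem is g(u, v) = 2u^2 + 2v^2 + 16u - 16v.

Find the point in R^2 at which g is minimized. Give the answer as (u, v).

g(u,v) separates as P(u) + Q(v), so its minimum is min P + min Q.
P'(u) = 4u + 16 vanishes at u ∈ {-4}; Q'(v) = 4v - 16 vanishes at v ∈ {4}.
Local minima of P (where P''>0): P(-4)=-32. Local minima of Q: Q(4)=-32.
So the global minimum of g is P(-4) + Q(4) = -32 − 32 = -64, attained at (-4, 4).

(-4, 4)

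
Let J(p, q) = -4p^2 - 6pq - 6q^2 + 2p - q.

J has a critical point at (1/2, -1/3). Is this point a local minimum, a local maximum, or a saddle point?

The Hessian of J is constant: H = [[-8, -6], [-6, -12]].
det(H) = (-8)·(-12) − (-6)² = 60.
det(H) > 0 and tr(H) = -20 < 0, so H is negative definite and the point is a local maximum.

local maximum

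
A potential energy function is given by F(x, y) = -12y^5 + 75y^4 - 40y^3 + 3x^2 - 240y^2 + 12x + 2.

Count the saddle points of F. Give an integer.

F separates as a function of x plus a function of y, so ∇F=0 decouples.
∂F/∂x = 6(x + 2) = 0 at x ∈ {-2}; ∂F/∂y = -60y(y - 4)(y - 2)(y + 1) = 0 at y ∈ {-1, 0, 2, 4}.
The Hessian is diagonal: diag(F_xx, F_yy). Second derivatives: F_xx(-2)=6; F_yy(-1)=900, F_yy(0)=-480, F_yy(2)=720, F_yy(4)=-2400.
Saddle points occur where the two diagonal entries have opposite signs: (-2, 0), (-2, 4). Count: 2.

2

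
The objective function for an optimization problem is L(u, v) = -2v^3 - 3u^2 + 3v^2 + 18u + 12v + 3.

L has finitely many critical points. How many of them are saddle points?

L separates as a function of u plus a function of v, so ∇L=0 decouples.
∂L/∂u = -6(u - 3) = 0 at u ∈ {3}; ∂L/∂v = -6(v - 2)(v + 1) = 0 at v ∈ {-1, 2}.
The Hessian is diagonal: diag(L_uu, L_vv). Second derivatives: L_uu(3)=-6; L_vv(-1)=18, L_vv(2)=-18.
Saddle points occur where the two diagonal entries have opposite signs: (3, -1). Count: 1.

1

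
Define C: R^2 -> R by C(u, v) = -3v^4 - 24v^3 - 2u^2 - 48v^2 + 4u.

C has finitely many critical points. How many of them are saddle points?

1

C separates as a function of u plus a function of v, so ∇C=0 decouples.
∂C/∂u = -4(u - 1) = 0 at u ∈ {1}; ∂C/∂v = -12v(v + 2)(v + 4) = 0 at v ∈ {-4, -2, 0}.
The Hessian is diagonal: diag(C_uu, C_vv). Second derivatives: C_uu(1)=-4; C_vv(-4)=-96, C_vv(-2)=48, C_vv(0)=-96.
Saddle points occur where the two diagonal entries have opposite signs: (1, -2). Count: 1.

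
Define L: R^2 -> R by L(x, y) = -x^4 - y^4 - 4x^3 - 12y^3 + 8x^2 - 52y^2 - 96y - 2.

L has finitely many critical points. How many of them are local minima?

1

L separates as a function of x plus a function of y, so ∇L=0 decouples.
∂L/∂x = -4x(x - 1)(x + 4) = 0 at x ∈ {-4, 0, 1}; ∂L/∂y = -4(y + 2)(y + 3)(y + 4) = 0 at y ∈ {-4, -3, -2}.
The Hessian is diagonal: diag(L_xx, L_yy). Second derivatives: L_xx(-4)=-80, L_xx(0)=16, L_xx(1)=-20; L_yy(-4)=-8, L_yy(-3)=4, L_yy(-2)=-8.
Local minima occur where both diagonal entries positive: (0, -3). Count: 1.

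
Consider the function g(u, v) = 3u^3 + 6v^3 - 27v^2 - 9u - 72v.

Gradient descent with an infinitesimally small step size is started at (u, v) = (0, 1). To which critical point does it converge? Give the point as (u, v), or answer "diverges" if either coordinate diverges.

(1, 4)

g is separable, so gradient descent decouples: u follows -∂g/∂u, v follows -∂g/∂v.
∂g/∂u = 9(u - 1)(u + 1); at u=0 this is -9, so u increases.
∂g/∂v = 18(v - 4)(v + 1); at v=1 this is -108, so v increases.
u converges to its nearest critical value 1 (a local min of the u-part); v converges to 4. The iterate converges to (1, 4).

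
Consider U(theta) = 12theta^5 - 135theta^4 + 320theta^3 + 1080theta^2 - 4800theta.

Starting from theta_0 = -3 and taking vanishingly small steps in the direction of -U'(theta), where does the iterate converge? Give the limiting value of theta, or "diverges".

diverges

U'(theta) = 60(theta - 5)(theta - 4)(theta - 2)(theta + 2), so U'(-3) = 16800.
Gradient descent moves in the -U' direction, i.e. theta is decreasing.
There is no critical point below theta=-3, and U' keeps the same sign, so the iterate runs off to −∞.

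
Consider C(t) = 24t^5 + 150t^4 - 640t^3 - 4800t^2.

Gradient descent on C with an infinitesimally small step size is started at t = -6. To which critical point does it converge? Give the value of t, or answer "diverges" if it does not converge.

diverges

C'(t) = 120t(t - 4)(t + 4)(t + 5), so C'(-6) = 14400.
Gradient descent moves in the -C' direction, i.e. t is decreasing.
There is no critical point below t=-6, and C' keeps the same sign, so the iterate runs off to −∞.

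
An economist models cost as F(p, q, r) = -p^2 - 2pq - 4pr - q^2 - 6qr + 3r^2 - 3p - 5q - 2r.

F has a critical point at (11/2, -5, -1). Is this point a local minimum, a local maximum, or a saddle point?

The Hessian is constant: H = [[-2, -2, -4], [-2, -2, -6], [-4, -6, 6]].
Leading principal minors: Δ₁ = -2, Δ₂ = 0, Δ₃ = 8.
The minors fit neither the all-positive nor the alternating-sign pattern, so H is indefinite: a saddle point.

saddle point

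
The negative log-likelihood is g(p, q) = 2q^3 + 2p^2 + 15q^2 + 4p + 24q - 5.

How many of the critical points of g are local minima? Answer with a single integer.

1

g separates as a function of p plus a function of q, so ∇g=0 decouples.
∂g/∂p = 4(p + 1) = 0 at p ∈ {-1}; ∂g/∂q = 6(q + 1)(q + 4) = 0 at q ∈ {-4, -1}.
The Hessian is diagonal: diag(g_pp, g_qq). Second derivatives: g_pp(-1)=4; g_qq(-4)=-18, g_qq(-1)=18.
Local minima occur where both diagonal entries positive: (-1, -1). Count: 1.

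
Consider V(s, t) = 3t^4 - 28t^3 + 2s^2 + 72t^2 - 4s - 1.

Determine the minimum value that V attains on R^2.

-3

V(s,t) separates as P(s) + Q(t) − 1, so its minimum is min P + min Q − 1.
P'(s) = 4s - 4 vanishes at s ∈ {1}; Q'(t) = 12t(t - 4)(t - 3) vanishes at t ∈ {0, 3, 4}.
Local minima of P (where P''>0): P(1)=-2. Local minima of Q: Q(0)=0, Q(4)=128.
So the global minimum of V is P(1) + Q(0) − 1 = -2 + 0 − 1 = -3, attained at (1, 0).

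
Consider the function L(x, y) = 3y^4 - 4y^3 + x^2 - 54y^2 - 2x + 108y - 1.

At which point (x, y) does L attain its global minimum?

(1, -3)

L(x,y) separates as P(x) + Q(y) − 1, so its minimum is min P + min Q − 1.
P'(x) = 2x - 2 vanishes at x ∈ {1}; Q'(y) = 12(y - 3)(y - 1)(y + 3) vanishes at y ∈ {-3, 1, 3}.
Local minima of P (where P''>0): P(1)=-1. Local minima of Q: Q(-3)=-459, Q(3)=-27.
So the global minimum of L is P(1) + Q(-3) − 1 = -1 − 459 − 1 = -461, attained at (1, -3).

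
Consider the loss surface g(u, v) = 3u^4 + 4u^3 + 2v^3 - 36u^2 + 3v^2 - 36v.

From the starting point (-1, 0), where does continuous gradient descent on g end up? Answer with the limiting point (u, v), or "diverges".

g is separable, so gradient descent decouples: u follows -∂g/∂u, v follows -∂g/∂v.
∂g/∂u = 12u(u - 2)(u + 3); at u=-1 this is 72, so u decreases.
∂g/∂v = 6(v - 2)(v + 3); at v=0 this is -36, so v increases.
u converges to its nearest critical value -3 (a local min of the u-part); v converges to 2. The iterate converges to (-3, 2).

(-3, 2)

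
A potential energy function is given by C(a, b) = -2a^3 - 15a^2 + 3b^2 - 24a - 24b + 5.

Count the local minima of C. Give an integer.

1

C separates as a function of a plus a function of b, so ∇C=0 decouples.
∂C/∂a = -6(a + 1)(a + 4) = 0 at a ∈ {-4, -1}; ∂C/∂b = 6(b - 4) = 0 at b ∈ {4}.
The Hessian is diagonal: diag(C_aa, C_bb). Second derivatives: C_aa(-4)=18, C_aa(-1)=-18; C_bb(4)=6.
Local minima occur where both diagonal entries positive: (-4, 4). Count: 1.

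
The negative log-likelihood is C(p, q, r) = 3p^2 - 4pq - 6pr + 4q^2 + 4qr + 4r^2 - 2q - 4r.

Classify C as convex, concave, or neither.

C is quadratic, so its Hessian is the constant matrix H = [[6, -4, -6], [-4, 8, 4], [-6, 4, 8]].
Leading principal minors: 6, 32, 64.
All positive ⇒ H ≻ 0 ⇒ convex.

convex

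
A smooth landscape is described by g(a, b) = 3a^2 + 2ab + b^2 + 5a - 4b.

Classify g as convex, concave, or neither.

g is quadratic, so its Hessian is the constant matrix H = [[6, 2], [2, 2]].
det(H) = 8, tr(H) = 8.
det(H) > 0 and tr(H) > 0, so H is positive definite everywhere: convex.

convex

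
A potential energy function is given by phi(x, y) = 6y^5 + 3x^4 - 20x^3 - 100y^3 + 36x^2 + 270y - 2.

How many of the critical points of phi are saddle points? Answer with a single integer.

phi separates as a function of x plus a function of y, so ∇phi=0 decouples.
∂phi/∂x = 12x(x - 3)(x - 2) = 0 at x ∈ {0, 2, 3}; ∂phi/∂y = 30(y - 3)(y - 1)(y + 1)(y + 3) = 0 at y ∈ {-3, -1, 1, 3}.
The Hessian is diagonal: diag(phi_xx, phi_yy). Second derivatives: phi_xx(0)=72, phi_xx(2)=-24, phi_xx(3)=36; phi_yy(-3)=-1440, phi_yy(-1)=480, phi_yy(1)=-480, phi_yy(3)=1440.
Saddle points occur where the two diagonal entries have opposite signs: (0, -3), (0, 1), (2, -1), (2, 3), (3, -3), (3, 1). Count: 6.

6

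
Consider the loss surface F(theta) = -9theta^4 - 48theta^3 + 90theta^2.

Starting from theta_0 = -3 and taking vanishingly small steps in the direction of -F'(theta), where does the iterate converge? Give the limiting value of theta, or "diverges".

0

F'(theta) = -36theta(theta - 1)(theta + 5), so F'(-3) = -864.
Gradient descent moves in the -F' direction, i.e. theta is increasing.
The nearest critical point in that direction is theta = 0, where F'' = 180 > 0 (a local minimum). The iterate converges there.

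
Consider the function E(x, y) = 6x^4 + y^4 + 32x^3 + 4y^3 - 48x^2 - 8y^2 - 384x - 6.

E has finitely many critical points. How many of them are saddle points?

4

E separates as a function of x plus a function of y, so ∇E=0 decouples.
∂E/∂x = 24(x - 2)(x + 2)(x + 4) = 0 at x ∈ {-4, -2, 2}; ∂E/∂y = 4y(y - 1)(y + 4) = 0 at y ∈ {-4, 0, 1}.
The Hessian is diagonal: diag(E_xx, E_yy). Second derivatives: E_xx(-4)=288, E_xx(-2)=-192, E_xx(2)=576; E_yy(-4)=80, E_yy(0)=-16, E_yy(1)=20.
Saddle points occur where the two diagonal entries have opposite signs: (-4, 0), (-2, -4), (-2, 1), (2, 0). Count: 4.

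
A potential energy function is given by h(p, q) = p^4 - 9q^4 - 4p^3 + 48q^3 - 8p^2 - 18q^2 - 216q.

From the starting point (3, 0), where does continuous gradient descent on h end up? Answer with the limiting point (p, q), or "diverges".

(4, 2)

h is separable, so gradient descent decouples: p follows -∂h/∂p, q follows -∂h/∂q.
∂h/∂p = 4p(p - 4)(p + 1); at p=3 this is -48, so p increases.
∂h/∂q = -36(q - 3)(q - 2)(q + 1); at q=0 this is -216, so q increases.
p converges to its nearest critical value 4 (a local min of the p-part); q converges to 2. The iterate converges to (4, 2).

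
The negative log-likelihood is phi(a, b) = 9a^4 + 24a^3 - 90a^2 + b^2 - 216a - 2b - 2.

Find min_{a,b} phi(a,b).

-459

phi(a,b) separates as P(a) + Q(b) − 2, so its minimum is min P + min Q − 2.
P'(a) = 36(a - 2)(a + 1)(a + 3) vanishes at a ∈ {-3, -1, 2}; Q'(b) = 2b - 2 vanishes at b ∈ {1}.
Local minima of P (where P''>0): P(-3)=-81, P(2)=-456. Local minima of Q: Q(1)=-1.
So the global minimum of phi is P(2) + Q(1) − 2 = -456 − 1 − 2 = -459, attained at (2, 1).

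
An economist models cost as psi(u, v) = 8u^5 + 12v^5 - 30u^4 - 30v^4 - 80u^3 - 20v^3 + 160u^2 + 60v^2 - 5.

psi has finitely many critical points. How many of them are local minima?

4

psi separates as a function of u plus a function of v, so ∇psi=0 decouples.
∂psi/∂u = 40u(u - 4)(u - 1)(u + 2) = 0 at u ∈ {-2, 0, 1, 4}; ∂psi/∂v = 60v(v - 2)(v - 1)(v + 1) = 0 at v ∈ {-1, 0, 1, 2}.
The Hessian is diagonal: diag(psi_uu, psi_vv). Second derivatives: psi_uu(-2)=-1440, psi_uu(0)=320, psi_uu(1)=-360, psi_uu(4)=2880; psi_vv(-1)=-360, psi_vv(0)=120, psi_vv(1)=-120, psi_vv(2)=360.
Local minima occur where both diagonal entries positive: (0, 0), (0, 2), (4, 0), (4, 2). Count: 4.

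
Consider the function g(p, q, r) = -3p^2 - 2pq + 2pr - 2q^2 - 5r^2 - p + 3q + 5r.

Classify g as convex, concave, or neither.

g is quadratic, so its Hessian is the constant matrix H = [[-6, -2, 2], [-2, -4, 0], [2, 0, -10]].
Leading principal minors: -6, 20, -184.
Signs alternate −, +, − ⇒ H ≺ 0 ⇒ concave.

concave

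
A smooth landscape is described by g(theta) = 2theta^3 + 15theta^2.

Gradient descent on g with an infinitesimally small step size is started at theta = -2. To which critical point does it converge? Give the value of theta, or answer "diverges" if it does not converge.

g'(theta) = 6theta(theta + 5), so g'(-2) = -36.
Gradient descent moves in the -g' direction, i.e. theta is increasing.
The nearest critical point in that direction is theta = 0, where g'' = 30 > 0 (a local minimum). The iterate converges there.

0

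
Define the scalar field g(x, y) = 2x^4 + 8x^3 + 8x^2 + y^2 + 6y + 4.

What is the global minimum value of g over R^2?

-5

g(x,y) separates as P(x) + Q(y) + 4, so its minimum is min P + min Q + 4.
P'(x) = 8x(x + 1)(x + 2) vanishes at x ∈ {-2, -1, 0}; Q'(y) = 2y + 6 vanishes at y ∈ {-3}.
Local minima of P (where P''>0): P(-2)=0, P(0)=0. Local minima of Q: Q(-3)=-9.
So the global minimum of g is P(-2) + Q(-3) + 4 = 0 − 9 + 4 = -5, attained at (-2, -3).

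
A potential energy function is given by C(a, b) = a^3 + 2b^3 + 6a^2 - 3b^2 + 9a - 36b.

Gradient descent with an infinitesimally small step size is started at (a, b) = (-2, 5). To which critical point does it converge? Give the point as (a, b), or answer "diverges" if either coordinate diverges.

C is separable, so gradient descent decouples: a follows -∂C/∂a, b follows -∂C/∂b.
∂C/∂a = 3(a + 1)(a + 3); at a=-2 this is -3, so a increases.
∂C/∂b = 6(b - 3)(b + 2); at b=5 this is 84, so b decreases.
a converges to its nearest critical value -1 (a local min of the a-part); b converges to 3. The iterate converges to (-1, 3).

(-1, 3)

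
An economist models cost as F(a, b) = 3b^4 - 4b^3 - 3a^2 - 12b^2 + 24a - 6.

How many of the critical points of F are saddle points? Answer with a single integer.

F separates as a function of a plus a function of b, so ∇F=0 decouples.
∂F/∂a = -6(a - 4) = 0 at a ∈ {4}; ∂F/∂b = 12b(b - 2)(b + 1) = 0 at b ∈ {-1, 0, 2}.
The Hessian is diagonal: diag(F_aa, F_bb). Second derivatives: F_aa(4)=-6; F_bb(-1)=36, F_bb(0)=-24, F_bb(2)=72.
Saddle points occur where the two diagonal entries have opposite signs: (4, -1), (4, 2). Count: 2.

2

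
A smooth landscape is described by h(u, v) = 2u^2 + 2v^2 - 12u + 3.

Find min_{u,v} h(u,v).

-15

h(u,v) separates as P(u) + Q(v) + 3, so its minimum is min P + min Q + 3.
P'(u) = 4u - 12 vanishes at u ∈ {3}; Q'(v) = 4v vanishes at v ∈ {0}.
Local minima of P (where P''>0): P(3)=-18. Local minima of Q: Q(0)=0.
So the global minimum of h is P(3) + Q(0) + 3 = -18 + 0 + 3 = -15, attained at (3, 0).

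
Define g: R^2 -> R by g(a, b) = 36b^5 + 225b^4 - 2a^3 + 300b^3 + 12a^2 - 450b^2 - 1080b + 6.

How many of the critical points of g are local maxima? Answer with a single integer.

2

g separates as a function of a plus a function of b, so ∇g=0 decouples.
∂g/∂a = -6a(a - 4) = 0 at a ∈ {0, 4}; ∂g/∂b = 180(b - 1)(b + 1)(b + 2)(b + 3) = 0 at b ∈ {-3, -2, -1, 1}.
The Hessian is diagonal: diag(g_aa, g_bb). Second derivatives: g_aa(0)=24, g_aa(4)=-24; g_bb(-3)=-1440, g_bb(-2)=540, g_bb(-1)=-720, g_bb(1)=4320.
Local maxima occur where both diagonal entries negative: (4, -3), (4, -1). Count: 2.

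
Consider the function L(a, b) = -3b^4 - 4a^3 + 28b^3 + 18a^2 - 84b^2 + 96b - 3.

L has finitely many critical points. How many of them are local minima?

L separates as a function of a plus a function of b, so ∇L=0 decouples.
∂L/∂a = -12a(a - 3) = 0 at a ∈ {0, 3}; ∂L/∂b = -12(b - 4)(b - 2)(b - 1) = 0 at b ∈ {1, 2, 4}.
The Hessian is diagonal: diag(L_aa, L_bb). Second derivatives: L_aa(0)=36, L_aa(3)=-36; L_bb(1)=-36, L_bb(2)=24, L_bb(4)=-72.
Local minima occur where both diagonal entries positive: (0, 2). Count: 1.

1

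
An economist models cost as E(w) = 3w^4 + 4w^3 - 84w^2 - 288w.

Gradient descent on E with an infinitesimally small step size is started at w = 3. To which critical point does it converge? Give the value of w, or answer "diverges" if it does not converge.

E'(w) = 12(w - 4)(w + 2)(w + 3), so E'(3) = -360.
Gradient descent moves in the -E' direction, i.e. w is increasing.
The nearest critical point in that direction is w = 4, where E'' = 504 > 0 (a local minimum). The iterate converges there.

4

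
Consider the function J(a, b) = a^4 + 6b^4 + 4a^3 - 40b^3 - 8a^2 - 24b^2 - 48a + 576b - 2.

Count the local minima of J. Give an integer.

J separates as a function of a plus a function of b, so ∇J=0 decouples.
∂J/∂a = 4(a - 2)(a + 2)(a + 3) = 0 at a ∈ {-3, -2, 2}; ∂J/∂b = 24(b - 4)(b - 3)(b + 2) = 0 at b ∈ {-2, 3, 4}.
The Hessian is diagonal: diag(J_aa, J_bb). Second derivatives: J_aa(-3)=20, J_aa(-2)=-16, J_aa(2)=80; J_bb(-2)=720, J_bb(3)=-120, J_bb(4)=144.
Local minima occur where both diagonal entries positive: (-3, -2), (-3, 4), (2, -2), (2, 4). Count: 4.

4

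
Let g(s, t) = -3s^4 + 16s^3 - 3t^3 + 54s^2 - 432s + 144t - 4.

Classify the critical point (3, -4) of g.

The mixed partial ∂²g/∂s∂t is 0, so the Hessian at any point is diag(g_ss, g_tt) = diag(12(-3s^2 + 8s + 9), -18t).
At (3, -4): H = diag(72, 72).
Both eigenvalues are positive, so H is positive definite: a local minimum.

local minimum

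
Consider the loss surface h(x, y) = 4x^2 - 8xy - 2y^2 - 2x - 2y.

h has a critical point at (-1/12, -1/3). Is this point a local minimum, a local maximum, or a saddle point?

saddle point

The Hessian of h is constant: H = [[8, -8], [-8, -4]].
det(H) = 8·(-4) − (-8)² = -96.
Since det(H) < 0, H is indefinite and the critical point is a saddle point.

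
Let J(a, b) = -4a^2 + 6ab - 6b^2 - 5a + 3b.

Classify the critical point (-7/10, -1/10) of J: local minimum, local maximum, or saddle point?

The Hessian of J is constant: H = [[-8, 6], [6, -12]].
det(H) = (-8)·(-12) − 6² = 60.
det(H) > 0 and tr(H) = -20 < 0, so H is negative definite and the point is a local maximum.

local maximum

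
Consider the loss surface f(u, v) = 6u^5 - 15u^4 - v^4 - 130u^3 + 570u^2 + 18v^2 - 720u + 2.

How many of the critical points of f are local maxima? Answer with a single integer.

4

f separates as a function of u plus a function of v, so ∇f=0 decouples.
∂f/∂u = 30(u - 3)(u - 2)(u - 1)(u + 4) = 0 at u ∈ {-4, 1, 2, 3}; ∂f/∂v = -4v(v - 3)(v + 3) = 0 at v ∈ {-3, 0, 3}.
The Hessian is diagonal: diag(f_uu, f_vv). Second derivatives: f_uu(-4)=-6300, f_uu(1)=300, f_uu(2)=-180, f_uu(3)=420; f_vv(-3)=-72, f_vv(0)=36, f_vv(3)=-72.
Local maxima occur where both diagonal entries negative: (-4, -3), (-4, 3), (2, -3), (2, 3). Count: 4.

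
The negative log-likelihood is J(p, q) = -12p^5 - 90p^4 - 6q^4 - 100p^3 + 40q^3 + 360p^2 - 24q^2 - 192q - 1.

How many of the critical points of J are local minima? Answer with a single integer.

2

J separates as a function of p plus a function of q, so ∇J=0 decouples.
∂J/∂p = -60p(p - 1)(p + 3)(p + 4) = 0 at p ∈ {-4, -3, 0, 1}; ∂J/∂q = -24(q - 4)(q - 2)(q + 1) = 0 at q ∈ {-1, 2, 4}.
The Hessian is diagonal: diag(J_pp, J_qq). Second derivatives: J_pp(-4)=1200, J_pp(-3)=-720, J_pp(0)=720, J_pp(1)=-1200; J_qq(-1)=-360, J_qq(2)=144, J_qq(4)=-240.
Local minima occur where both diagonal entries positive: (-4, 2), (0, 2). Count: 2.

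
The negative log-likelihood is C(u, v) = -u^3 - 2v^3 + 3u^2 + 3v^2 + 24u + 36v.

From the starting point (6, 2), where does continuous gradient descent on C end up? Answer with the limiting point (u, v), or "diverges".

C is separable, so gradient descent decouples: u follows -∂C/∂u, v follows -∂C/∂v.
∂C/∂u = -3(u - 4)(u + 2); at u=6 this is -48, so u increases.
∂C/∂v = -6(v - 3)(v + 2); at v=2 this is 24, so v decreases.
The u-coordinate has no critical point in that direction and runs off to infinity.

diverges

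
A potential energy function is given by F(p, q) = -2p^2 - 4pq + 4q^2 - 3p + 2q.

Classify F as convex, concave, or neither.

F is quadratic, so its Hessian is the constant matrix H = [[-4, -4], [-4, 8]].
det(H) = -48, tr(H) = 4.
det(H) < 0, so H is indefinite: neither convex nor concave.

neither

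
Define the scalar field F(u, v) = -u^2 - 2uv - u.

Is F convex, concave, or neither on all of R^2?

F is quadratic, so its Hessian is the constant matrix H = [[-2, -2], [-2, 0]].
det(H) = -4, tr(H) = -2.
det(H) < 0, so H is indefinite: neither convex nor concave.

neither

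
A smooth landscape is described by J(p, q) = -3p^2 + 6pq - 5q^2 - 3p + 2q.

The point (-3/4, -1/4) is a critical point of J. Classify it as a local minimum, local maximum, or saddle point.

local maximum

The Hessian of J is constant: H = [[-6, 6], [6, -10]].
det(H) = (-6)·(-10) − 6² = 24.
det(H) > 0 and tr(H) = -16 < 0, so H is negative definite and the point is a local maximum.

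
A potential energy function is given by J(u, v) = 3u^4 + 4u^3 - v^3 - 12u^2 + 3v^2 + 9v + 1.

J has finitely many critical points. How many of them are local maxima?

J separates as a function of u plus a function of v, so ∇J=0 decouples.
∂J/∂u = 12u(u - 1)(u + 2) = 0 at u ∈ {-2, 0, 1}; ∂J/∂v = -3(v - 3)(v + 1) = 0 at v ∈ {-1, 3}.
The Hessian is diagonal: diag(J_uu, J_vv). Second derivatives: J_uu(-2)=72, J_uu(0)=-24, J_uu(1)=36; J_vv(-1)=12, J_vv(3)=-12.
Local maxima occur where both diagonal entries negative: (0, 3). Count: 1.

1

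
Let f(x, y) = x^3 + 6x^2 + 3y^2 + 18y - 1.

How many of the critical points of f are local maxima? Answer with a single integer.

f separates as a function of x plus a function of y, so ∇f=0 decouples.
∂f/∂x = 3x(x + 4) = 0 at x ∈ {-4, 0}; ∂f/∂y = 6(y + 3) = 0 at y ∈ {-3}.
The Hessian is diagonal: diag(f_xx, f_yy). Second derivatives: f_xx(-4)=-12, f_xx(0)=12; f_yy(-3)=6.
Local maxima occur where both diagonal entries negative: none. Count: 0.

0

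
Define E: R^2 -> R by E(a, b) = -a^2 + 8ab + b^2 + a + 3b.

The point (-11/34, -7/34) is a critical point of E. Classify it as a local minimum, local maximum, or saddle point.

saddle point

The Hessian of E is constant: H = [[-2, 8], [8, 2]].
det(H) = (-2)·2 − 8² = -68.
Since det(H) < 0, H is indefinite and the critical point is a saddle point.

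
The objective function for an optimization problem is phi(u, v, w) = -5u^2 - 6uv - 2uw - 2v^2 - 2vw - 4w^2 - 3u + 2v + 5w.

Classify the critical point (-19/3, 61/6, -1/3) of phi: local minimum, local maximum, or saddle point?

local maximum

The Hessian is constant: H = [[-10, -6, -2], [-6, -4, -2], [-2, -2, -8]].
Leading principal minors: Δ₁ = -10, Δ₂ = 4, Δ₃ = -24.
The minors alternate sign starting negative (−, +, −), so H is negative definite: a local maximum.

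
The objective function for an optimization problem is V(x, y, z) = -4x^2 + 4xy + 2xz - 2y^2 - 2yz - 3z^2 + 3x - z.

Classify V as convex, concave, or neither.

concave

V is quadratic, so its Hessian is the constant matrix H = [[-8, 4, 2], [4, -4, -2], [2, -2, -6]].
Leading principal minors: -8, 16, -80.
Signs alternate −, +, − ⇒ H ≺ 0 ⇒ concave.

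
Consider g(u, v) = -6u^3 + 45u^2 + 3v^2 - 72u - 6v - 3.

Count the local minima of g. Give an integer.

1

g separates as a function of u plus a function of v, so ∇g=0 decouples.
∂g/∂u = -18(u - 4)(u - 1) = 0 at u ∈ {1, 4}; ∂g/∂v = 6(v - 1) = 0 at v ∈ {1}.
The Hessian is diagonal: diag(g_uu, g_vv). Second derivatives: g_uu(1)=54, g_uu(4)=-54; g_vv(1)=6.
Local minima occur where both diagonal entries positive: (1, 1). Count: 1.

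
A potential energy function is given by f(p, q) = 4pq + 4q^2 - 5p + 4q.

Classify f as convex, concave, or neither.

neither

f is quadratic, so its Hessian is the constant matrix H = [[0, 4], [4, 8]].
det(H) = -16, tr(H) = 8.
det(H) < 0, so H is indefinite: neither convex nor concave.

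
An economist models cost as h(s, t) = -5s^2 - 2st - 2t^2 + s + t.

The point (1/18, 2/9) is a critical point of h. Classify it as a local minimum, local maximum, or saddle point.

The Hessian of h is constant: H = [[-10, -2], [-2, -4]].
det(H) = (-10)·(-4) − (-2)² = 36.
det(H) > 0 and tr(H) = -14 < 0, so H is negative definite and the point is a local maximum.

local maximum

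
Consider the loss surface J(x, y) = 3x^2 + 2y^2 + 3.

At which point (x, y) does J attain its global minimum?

(0, 0)

J(x,y) separates as P(x) + Q(y) + 3, so its minimum is min P + min Q + 3.
P'(x) = 6x vanishes at x ∈ {0}; Q'(y) = 4y vanishes at y ∈ {0}.
Local minima of P (where P''>0): P(0)=0. Local minima of Q: Q(0)=0.
So the global minimum of J is P(0) + Q(0) + 3 = 0 + 0 + 3 = 3, attained at (0, 0).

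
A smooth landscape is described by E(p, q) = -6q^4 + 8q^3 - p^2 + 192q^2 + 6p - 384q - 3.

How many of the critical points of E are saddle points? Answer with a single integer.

E separates as a function of p plus a function of q, so ∇E=0 decouples.
∂E/∂p = -2(p - 3) = 0 at p ∈ {3}; ∂E/∂q = -24(q - 4)(q - 1)(q + 4) = 0 at q ∈ {-4, 1, 4}.
The Hessian is diagonal: diag(E_pp, E_qq). Second derivatives: E_pp(3)=-2; E_qq(-4)=-960, E_qq(1)=360, E_qq(4)=-576.
Saddle points occur where the two diagonal entries have opposite signs: (3, 1). Count: 1.

1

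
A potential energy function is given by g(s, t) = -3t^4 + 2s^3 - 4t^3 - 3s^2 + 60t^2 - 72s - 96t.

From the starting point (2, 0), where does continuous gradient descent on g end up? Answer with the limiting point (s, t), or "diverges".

(4, 1)

g is separable, so gradient descent decouples: s follows -∂g/∂s, t follows -∂g/∂t.
∂g/∂s = 6(s - 4)(s + 3); at s=2 this is -60, so s increases.
∂g/∂t = -12(t - 2)(t - 1)(t + 4); at t=0 this is -96, so t increases.
s converges to its nearest critical value 4 (a local min of the s-part); t converges to 1. The iterate converges to (4, 1).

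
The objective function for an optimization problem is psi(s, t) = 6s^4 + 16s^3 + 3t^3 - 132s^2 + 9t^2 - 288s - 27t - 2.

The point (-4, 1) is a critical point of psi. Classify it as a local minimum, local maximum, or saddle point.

local minimum

The mixed partial ∂²psi/∂s∂t is 0, so the Hessian at any point is diag(psi_ss, psi_tt) = diag(24(3s^2 + 4s - 11), 18(t + 1)).
At (-4, 1): H = diag(504, 36).
Both eigenvalues are positive, so H is positive definite: a local minimum.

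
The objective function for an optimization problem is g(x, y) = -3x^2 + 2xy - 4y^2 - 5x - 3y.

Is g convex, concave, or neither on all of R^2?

concave

g is quadratic, so its Hessian is the constant matrix H = [[-6, 2], [2, -8]].
det(H) = 44, tr(H) = -14.
det(H) > 0 and tr(H) < 0, so H is negative definite everywhere: concave.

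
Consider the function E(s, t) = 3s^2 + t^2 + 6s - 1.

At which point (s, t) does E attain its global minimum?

E(s,t) separates as P(s) + Q(t) − 1, so its minimum is min P + min Q − 1.
P'(s) = 6s + 6 vanishes at s ∈ {-1}; Q'(t) = 2t vanishes at t ∈ {0}.
Local minima of P (where P''>0): P(-1)=-3. Local minima of Q: Q(0)=0.
So the global minimum of E is P(-1) + Q(0) − 1 = -3 + 0 − 1 = -4, attained at (-1, 0).

(-1, 0)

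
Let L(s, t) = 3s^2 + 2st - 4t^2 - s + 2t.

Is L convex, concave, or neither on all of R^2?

neither

L is quadratic, so its Hessian is the constant matrix H = [[6, 2], [2, -8]].
det(H) = -52, tr(H) = -2.
det(H) < 0, so H is indefinite: neither convex nor concave.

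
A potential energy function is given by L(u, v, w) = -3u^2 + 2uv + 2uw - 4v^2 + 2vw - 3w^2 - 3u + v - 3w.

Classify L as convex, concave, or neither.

L is quadratic, so its Hessian is the constant matrix H = [[-6, 2, 2], [2, -8, 2], [2, 2, -6]].
Leading principal minors: -6, 44, -192.
Signs alternate −, +, − ⇒ H ≺ 0 ⇒ concave.

concave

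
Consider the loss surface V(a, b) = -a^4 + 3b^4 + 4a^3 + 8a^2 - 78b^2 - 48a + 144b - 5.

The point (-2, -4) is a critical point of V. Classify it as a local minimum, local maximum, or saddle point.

The mixed partial ∂²V/∂a∂b is 0, so the Hessian at any point is diag(V_aa, V_bb) = diag(4(-3a^2 + 6a + 4), 12(3b^2 - 13)).
At (-2, -4): H = diag(-80, 420).
The eigenvalues have opposite signs, so H is indefinite: a saddle point.

saddle point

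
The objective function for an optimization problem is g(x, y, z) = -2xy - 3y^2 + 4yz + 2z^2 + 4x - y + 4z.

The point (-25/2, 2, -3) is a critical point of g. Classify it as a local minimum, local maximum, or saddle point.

The Hessian is constant: H = [[0, -2, 0], [-2, -6, 4], [0, 4, 4]].
Leading principal minors: Δ₁ = 0, Δ₂ = -4, Δ₃ = -16.
The minors fit neither the all-positive nor the alternating-sign pattern, so H is indefinite: a saddle point.

saddle point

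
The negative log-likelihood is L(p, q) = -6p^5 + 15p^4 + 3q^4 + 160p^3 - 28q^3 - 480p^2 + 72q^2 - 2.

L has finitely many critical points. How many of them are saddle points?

6

L separates as a function of p plus a function of q, so ∇L=0 decouples.
∂L/∂p = -30p(p - 4)(p - 2)(p + 4) = 0 at p ∈ {-4, 0, 2, 4}; ∂L/∂q = 12q(q - 4)(q - 3) = 0 at q ∈ {0, 3, 4}.
The Hessian is diagonal: diag(L_pp, L_qq). Second derivatives: L_pp(-4)=5760, L_pp(0)=-960, L_pp(2)=720, L_pp(4)=-1920; L_qq(0)=144, L_qq(3)=-36, L_qq(4)=48.
Saddle points occur where the two diagonal entries have opposite signs: (-4, 3), (0, 0), (0, 4), (2, 3), (4, 0), (4, 4). Count: 6.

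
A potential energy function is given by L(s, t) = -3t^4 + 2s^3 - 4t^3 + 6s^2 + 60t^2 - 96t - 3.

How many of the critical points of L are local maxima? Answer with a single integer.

2

L separates as a function of s plus a function of t, so ∇L=0 decouples.
∂L/∂s = 6s(s + 2) = 0 at s ∈ {-2, 0}; ∂L/∂t = -12(t - 2)(t - 1)(t + 4) = 0 at t ∈ {-4, 1, 2}.
The Hessian is diagonal: diag(L_ss, L_tt). Second derivatives: L_ss(-2)=-12, L_ss(0)=12; L_tt(-4)=-360, L_tt(1)=60, L_tt(2)=-72.
Local maxima occur where both diagonal entries negative: (-2, -4), (-2, 2). Count: 2.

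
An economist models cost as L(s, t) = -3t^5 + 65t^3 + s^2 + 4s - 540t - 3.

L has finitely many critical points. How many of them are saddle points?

L separates as a function of s plus a function of t, so ∇L=0 decouples.
∂L/∂s = 2(s + 2) = 0 at s ∈ {-2}; ∂L/∂t = -15(t - 3)(t - 2)(t + 2)(t + 3) = 0 at t ∈ {-3, -2, 2, 3}.
The Hessian is diagonal: diag(L_ss, L_tt). Second derivatives: L_ss(-2)=2; L_tt(-3)=450, L_tt(-2)=-300, L_tt(2)=300, L_tt(3)=-450.
Saddle points occur where the two diagonal entries have opposite signs: (-2, -2), (-2, 3). Count: 2.

2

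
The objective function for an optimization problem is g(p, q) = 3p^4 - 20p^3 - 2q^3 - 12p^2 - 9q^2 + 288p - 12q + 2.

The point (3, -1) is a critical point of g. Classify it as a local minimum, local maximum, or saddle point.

The mixed partial ∂²g/∂p∂q is 0, so the Hessian at any point is diag(g_pp, g_qq) = diag(12(3p^2 - 10p - 2), -6(2q + 3)).
At (3, -1): H = diag(-60, -6).
Both eigenvalues are negative, so H is negative definite: a local maximum.

local maximum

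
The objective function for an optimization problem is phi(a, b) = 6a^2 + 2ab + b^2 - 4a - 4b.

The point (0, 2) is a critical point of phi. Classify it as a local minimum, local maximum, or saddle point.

local minimum

The Hessian of phi is constant: H = [[12, 2], [2, 2]].
det(H) = 12·2 − 2² = 20.
det(H) > 0 and tr(H) = 14 > 0, so H is positive definite and the point is a local minimum.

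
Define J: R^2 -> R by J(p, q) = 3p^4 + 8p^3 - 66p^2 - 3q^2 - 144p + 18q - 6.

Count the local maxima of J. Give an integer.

1

J separates as a function of p plus a function of q, so ∇J=0 decouples.
∂J/∂p = 12(p - 3)(p + 1)(p + 4) = 0 at p ∈ {-4, -1, 3}; ∂J/∂q = -6(q - 3) = 0 at q ∈ {3}.
The Hessian is diagonal: diag(J_pp, J_qq). Second derivatives: J_pp(-4)=252, J_pp(-1)=-144, J_pp(3)=336; J_qq(3)=-6.
Local maxima occur where both diagonal entries negative: (-1, 3). Count: 1.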